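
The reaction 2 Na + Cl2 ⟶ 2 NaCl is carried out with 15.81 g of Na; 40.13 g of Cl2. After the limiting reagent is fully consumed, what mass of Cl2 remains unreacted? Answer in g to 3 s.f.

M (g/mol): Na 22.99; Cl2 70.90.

n(Na) = 15.81 / 22.99 = 0.6877 mol
n(Cl2) = 40.13 / 70.90 = 0.5660 mol
n/ν → Na: 0.3439, Cl2: 0.5660; Na is limiting.
Cl2 consumed = (1/2) × 0.6877 = 0.3439 mol
Cl2 remaining = 0.5660 − 0.3439 = 0.2221 mol
mass = 0.2221 × 70.90 = 15.75 g

15.8 g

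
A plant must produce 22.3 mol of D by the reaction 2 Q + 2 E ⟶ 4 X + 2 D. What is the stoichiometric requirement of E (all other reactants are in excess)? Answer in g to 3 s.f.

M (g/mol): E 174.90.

n(D) = 22.30 mol
n(E) = (2/2) × 22.30 = 22.30 mol
mass = 22.30 × 174.90 = 3900 g

3900 g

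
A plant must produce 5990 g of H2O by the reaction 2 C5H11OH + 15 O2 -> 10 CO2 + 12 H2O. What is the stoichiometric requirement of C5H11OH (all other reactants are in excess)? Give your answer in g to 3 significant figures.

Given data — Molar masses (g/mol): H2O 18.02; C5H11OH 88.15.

n(H2O) = 5990 / 18.02 = 332.4 mol
n(C5H11OH) = (2/12) × 332.4 = 55.40 mol
mass = 55.40 × 88.15 = 4884 g

4880 g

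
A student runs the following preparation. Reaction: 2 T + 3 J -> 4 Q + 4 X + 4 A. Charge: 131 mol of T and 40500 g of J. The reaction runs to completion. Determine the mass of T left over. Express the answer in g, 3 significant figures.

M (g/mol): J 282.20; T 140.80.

n(T) = 131.0 mol
n(J) = 40500 / 282.20 = 143.5 mol
n/ν for T = 131.0/2 = 65.50
n/ν for J = 143.5/3 = 47.83
Smallest n/ν is J → limiting reagent.
T consumed = (2/3) × 143.5 = 95.67 mol
T remaining = 131.0 − 95.67 = 35.33 mol
mass = 35.33 × 140.80 = 4974 g

4970 g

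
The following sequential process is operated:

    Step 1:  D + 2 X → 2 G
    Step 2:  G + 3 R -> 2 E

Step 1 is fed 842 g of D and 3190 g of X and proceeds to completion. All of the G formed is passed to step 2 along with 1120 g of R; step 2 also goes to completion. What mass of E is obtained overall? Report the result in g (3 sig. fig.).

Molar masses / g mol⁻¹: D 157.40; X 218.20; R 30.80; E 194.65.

Step 1:
n(D) = 842.0 / 157.40 = 5.349 mol
n(X) = 3190 / 218.20 = 14.62 mol
n/ν for D = 5.349/1 = 5.349
n/ν for X = 14.62/2 = 7.310
Smallest n/ν is D → limiting reagent.
n(G) produced = (2/1) × 5.349 = 10.70 mol
Step 2:
n(G) available = 10.70 mol
n(R) = 1120 / 30.80 = 36.36 mol
n/ν for G = 10.70/1 = 10.70
n/ν for R = 36.36/3 = 12.12
Smallest n/ν is G → limiting reagent.
n(E) = (2/1) × 10.70 = 21.40 mol
mass = 21.40 × 194.65 = 4166 g

4170 g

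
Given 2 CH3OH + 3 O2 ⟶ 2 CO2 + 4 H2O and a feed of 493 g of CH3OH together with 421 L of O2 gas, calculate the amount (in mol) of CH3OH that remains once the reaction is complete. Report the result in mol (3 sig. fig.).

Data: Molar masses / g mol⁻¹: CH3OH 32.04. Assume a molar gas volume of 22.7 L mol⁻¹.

3.02 mol

n(CH3OH) = 493.0 / 32.04 = 15.39 mol
n(O2) = 421.0 / 22.7 = 18.55 mol
n/ν → CH3OH: 7.695, O2: 6.183; O2 is limiting.
CH3OH consumed = (2/3) × 18.55 = 12.37 mol
CH3OH remaining = 15.39 − 12.37 = 3.020 mol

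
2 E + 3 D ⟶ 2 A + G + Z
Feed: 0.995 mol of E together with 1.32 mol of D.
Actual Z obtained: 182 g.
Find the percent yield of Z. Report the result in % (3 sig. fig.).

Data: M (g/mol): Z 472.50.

n(E) = 0.9950 mol
n(D) = 1.320 mol
n/ν → E: 0.4975, D: 0.4400; D is limiting.
theoretical n(Z) = (1/3) × 1.320 = 0.4400 mol → 207.9 g
% yield = 182 / 207.9 × 100 = 87.54 %

87.5 %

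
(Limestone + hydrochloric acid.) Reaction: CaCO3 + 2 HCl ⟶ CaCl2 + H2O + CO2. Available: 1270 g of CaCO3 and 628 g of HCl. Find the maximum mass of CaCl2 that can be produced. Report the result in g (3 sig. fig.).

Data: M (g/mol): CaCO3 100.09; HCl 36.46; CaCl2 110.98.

956 g

n(CaCO3) = 1270 / 100.09 = 12.69 mol
n(HCl) = 628.0 / 36.46 = 17.22 mol
n/ν → CaCO3: 12.69, HCl: 8.610; HCl is limiting.
n(CaCl2) = (1/2) × 17.22 = 8.610 mol
mass = 8.610 × 110.98 = 955.5 g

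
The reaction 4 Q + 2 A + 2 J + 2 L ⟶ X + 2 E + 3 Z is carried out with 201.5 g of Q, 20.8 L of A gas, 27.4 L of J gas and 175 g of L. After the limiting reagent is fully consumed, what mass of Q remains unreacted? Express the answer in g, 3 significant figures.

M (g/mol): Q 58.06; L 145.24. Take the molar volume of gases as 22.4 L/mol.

n(Q) = 201.5 / 58.06 = 3.471 mol
n(A) = 20.80 / 22.4 = 0.9286 mol
n(J) = 27.40 / 22.4 = 1.223 mol
n(L) = 175.0 / 145.24 = 1.205 mol
n/ν → Q: 0.8678, A: 0.4643, J: 0.6115, L: 0.6025; A is limiting.
Q consumed = (4/2) × 0.9286 = 1.857 mol
Q remaining = 3.471 − 1.857 = 1.614 mol
mass = 1.614 × 58.06 = 93.71 g

93.7 g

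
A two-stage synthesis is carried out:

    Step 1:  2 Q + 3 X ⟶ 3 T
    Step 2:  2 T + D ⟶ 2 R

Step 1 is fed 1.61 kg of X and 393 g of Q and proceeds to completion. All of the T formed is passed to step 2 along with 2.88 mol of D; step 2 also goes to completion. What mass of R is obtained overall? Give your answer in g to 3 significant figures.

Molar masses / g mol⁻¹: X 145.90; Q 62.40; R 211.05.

Step 1:
n(X) = 1.610×1000 / 145.90 = 11.03 mol
n(Q) = 393.0 / 62.40 = 6.298 mol
n/ν for X = 11.03/3 = 3.677
n/ν for Q = 6.298/2 = 3.149
Smallest n/ν is Q → limiting reagent.
n(T) produced = (3/2) × 6.298 = 9.447 mol
Step 2:
n(T) available = 9.447 mol
n(D) = 2.880 mol
n/ν for T = 9.447/2 = 4.724
n/ν for D = 2.880/1 = 2.880
Smallest n/ν is D → limiting reagent.
n(R) = (2/1) × 2.880 = 5.760 mol
mass = 5.760 × 211.05 = 1216 g

1220 g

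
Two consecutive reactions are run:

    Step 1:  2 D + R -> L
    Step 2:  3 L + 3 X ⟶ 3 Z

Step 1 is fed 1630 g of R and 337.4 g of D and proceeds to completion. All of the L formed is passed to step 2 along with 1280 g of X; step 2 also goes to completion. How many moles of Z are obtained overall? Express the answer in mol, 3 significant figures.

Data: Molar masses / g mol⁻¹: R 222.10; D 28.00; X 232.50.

5.51 mol

Step 1:
n(R) = 1630 / 222.10 = 7.339 mol
n(D) = 337.4 / 28.00 = 12.05 mol
n/ν for R = 7.339/1 = 7.339
n/ν for D = 12.05/2 = 6.025
Smallest n/ν is D → limiting reagent.
n(L) produced = (1/2) × 12.05 = 6.025 mol
Step 2:
n(L) available = 6.025 mol
n(X) = 1280 / 232.50 = 5.505 mol
n/ν for L = 6.025/3 = 2.008
n/ν for X = 5.505/3 = 1.835
Smallest n/ν is X → limiting reagent.
n(Z) = (3/3) × 5.505 = 5.505 mol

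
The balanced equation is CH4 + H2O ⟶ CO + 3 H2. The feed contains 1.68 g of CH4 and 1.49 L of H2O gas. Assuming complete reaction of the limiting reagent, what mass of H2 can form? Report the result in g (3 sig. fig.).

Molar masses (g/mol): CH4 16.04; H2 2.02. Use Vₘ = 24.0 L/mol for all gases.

n(CH4) = 1.680 / 16.04 = 0.1047 mol
n(H2O) = 1.490 / 24.0 = 0.06208 mol
n/ν for CH4 = 0.1047/1 = 0.1047
n/ν for H2O = 0.06208/1 = 0.06208
Smallest n/ν is H2O → limiting reagent.
n(H2) = (3/1) × 0.06208 = 0.1862 mol
mass = 0.1862 × 2.02 = 0.3761 g

0.376 g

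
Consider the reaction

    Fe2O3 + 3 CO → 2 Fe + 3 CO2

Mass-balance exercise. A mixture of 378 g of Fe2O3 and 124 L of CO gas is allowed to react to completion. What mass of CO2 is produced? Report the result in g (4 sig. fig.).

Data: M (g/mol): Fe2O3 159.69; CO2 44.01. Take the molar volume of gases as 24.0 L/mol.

227.4 g

n(Fe2O3) = 378.0 / 159.69 = 2.367 mol
n(CO) = 124.0 / 24.0 = 5.167 mol
n/ν → Fe2O3: 2.367, CO: 1.722; CO is limiting.
n(CO2) = (3/3) × 5.167 = 5.167 mol
mass = 5.167 × 44.01 = 227.4 g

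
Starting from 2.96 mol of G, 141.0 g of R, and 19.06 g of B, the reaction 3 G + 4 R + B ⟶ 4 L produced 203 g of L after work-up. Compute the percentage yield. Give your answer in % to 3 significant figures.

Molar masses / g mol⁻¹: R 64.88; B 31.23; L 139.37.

67.0 %

n(G) = 2.960 mol
n(R) = 141.0 / 64.88 = 2.173 mol
n(B) = 19.06 / 31.23 = 0.6103 mol
n/ν for G = 2.960/3 = 0.9867
n/ν for R = 2.173/4 = 0.5433
n/ν for B = 0.6103/1 = 0.6103
Smallest n/ν is R → limiting reagent.
theoretical n(L) = (4/4) × 2.173 = 2.173 mol → 302.9 g
% yield = 203 / 302.9 × 100 = 67.02 %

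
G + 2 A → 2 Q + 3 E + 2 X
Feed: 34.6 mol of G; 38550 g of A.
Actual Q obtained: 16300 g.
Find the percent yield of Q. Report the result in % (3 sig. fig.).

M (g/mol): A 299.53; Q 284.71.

82.7 %

n(G) = 34.60 mol
n(A) = 38550 / 299.53 = 128.7 mol
n/ν for G = 34.60/1 = 34.60
n/ν for A = 128.7/2 = 64.35
Smallest n/ν is G → limiting reagent.
theoretical n(Q) = (2/1) × 34.60 = 69.20 mol → 19700 g
% yield = 16300 / 19700 × 100 = 82.74 %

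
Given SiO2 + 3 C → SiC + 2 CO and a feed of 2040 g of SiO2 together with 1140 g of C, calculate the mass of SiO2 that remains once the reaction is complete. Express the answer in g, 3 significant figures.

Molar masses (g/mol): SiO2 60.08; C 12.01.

n(SiO2) = 2040 / 60.08 = 33.95 mol
n(C) = 1140 / 12.01 = 94.92 mol
n/ν for SiO2 = 33.95/1 = 33.95
n/ν for C = 94.92/3 = 31.64
Smallest n/ν is C → limiting reagent.
SiO2 consumed = (1/3) × 94.92 = 31.64 mol
SiO2 remaining = 33.95 − 31.64 = 2.310 mol
mass = 2.310 × 60.08 = 138.8 g

139 g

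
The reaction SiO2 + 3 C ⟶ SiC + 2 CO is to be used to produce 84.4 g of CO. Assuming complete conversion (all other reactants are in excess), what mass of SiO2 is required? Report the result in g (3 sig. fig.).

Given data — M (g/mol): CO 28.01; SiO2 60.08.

n(CO) = 84.4 / 28.01 = 3.013 mol
n(SiO2) = (1/2) × 3.013 = 1.507 mol
mass = 1.507 × 60.08 = 90.54 g

90.5 g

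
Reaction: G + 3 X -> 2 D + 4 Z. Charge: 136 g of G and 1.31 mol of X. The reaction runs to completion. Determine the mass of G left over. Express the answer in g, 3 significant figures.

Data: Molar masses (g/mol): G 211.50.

43.6 g

n(G) = 136.0 / 211.50 = 0.6430 mol
n(X) = 1.310 mol
n/ν → G: 0.6430, X: 0.4367; X is limiting.
G consumed = (1/3) × 1.310 = 0.4367 mol
G remaining = 0.6430 − 0.4367 = 0.2063 mol
mass = 0.2063 × 211.50 = 43.63 g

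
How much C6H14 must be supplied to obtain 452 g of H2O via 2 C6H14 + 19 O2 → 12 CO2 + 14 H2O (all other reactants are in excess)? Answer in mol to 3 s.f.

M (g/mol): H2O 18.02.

3.58 mol

n(H2O) = 452 / 18.02 = 25.08 mol
n(C6H14) = (2/14) × 25.08 = 3.583 mol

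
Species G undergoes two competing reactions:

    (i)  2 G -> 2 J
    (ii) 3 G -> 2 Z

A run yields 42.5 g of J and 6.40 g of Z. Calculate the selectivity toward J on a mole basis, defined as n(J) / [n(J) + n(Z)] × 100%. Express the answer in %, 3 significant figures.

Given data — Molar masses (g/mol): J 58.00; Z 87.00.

90.9 %

n(J) = 42.5 / 58.00 = 0.7328 mol
n(Z) = 6.40 / 87.00 = 0.07356 mol
selectivity = 0.7328/(0.7328+0.07356) × 100 = 90.88 %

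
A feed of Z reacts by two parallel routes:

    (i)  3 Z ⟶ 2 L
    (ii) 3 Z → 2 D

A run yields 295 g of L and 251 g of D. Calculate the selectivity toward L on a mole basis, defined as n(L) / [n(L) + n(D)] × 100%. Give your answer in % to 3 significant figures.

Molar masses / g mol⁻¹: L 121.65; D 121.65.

n(L) = 295 / 121.65 = 2.425 mol
n(D) = 251 / 121.65 = 2.063 mol
selectivity = 2.425/(2.425+2.063) × 100 = 54.03 %

54.0 %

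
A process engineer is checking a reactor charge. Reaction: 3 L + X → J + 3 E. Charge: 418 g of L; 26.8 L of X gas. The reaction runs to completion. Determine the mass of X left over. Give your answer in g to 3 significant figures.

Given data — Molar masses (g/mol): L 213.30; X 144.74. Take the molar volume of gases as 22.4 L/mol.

n(L) = 418.0 / 213.30 = 1.960 mol
n(X) = 26.80 / 22.4 = 1.196 mol
n/ν for L = 1.960/3 = 0.6533
n/ν for X = 1.196/1 = 1.196
Smallest n/ν is L → limiting reagent.
X consumed = (1/3) × 1.960 = 0.6533 mol
X remaining = 1.196 − 0.6533 = 0.5427 mol
mass = 0.5427 × 144.74 = 78.55 g

78.6 g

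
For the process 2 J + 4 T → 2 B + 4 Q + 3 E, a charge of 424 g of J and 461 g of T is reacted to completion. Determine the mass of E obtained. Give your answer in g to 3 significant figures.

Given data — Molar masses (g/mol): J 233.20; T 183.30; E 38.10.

n(J) = 424.0 / 233.20 = 1.818 mol
n(T) = 461.0 / 183.30 = 2.515 mol
n/ν for J = 1.818/2 = 0.9090
n/ν for T = 2.515/4 = 0.6288
Smallest n/ν is T → limiting reagent.
n(E) = (3/4) × 2.515 = 1.886 mol
mass = 1.886 × 38.10 = 71.86 g

71.9 g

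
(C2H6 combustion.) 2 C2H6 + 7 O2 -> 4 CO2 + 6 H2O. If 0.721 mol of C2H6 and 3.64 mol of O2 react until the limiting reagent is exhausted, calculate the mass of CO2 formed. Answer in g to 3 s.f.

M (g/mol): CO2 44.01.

63.5 g

n(C2H6) = 0.7210 mol
n(O2) = 3.640 mol
n/ν for C2H6 = 0.7210/2 = 0.3605
n/ν for O2 = 3.640/7 = 0.5200
Smallest n/ν is C2H6 → limiting reagent.
n(CO2) = (4/2) × 0.7210 = 1.442 mol
mass = 1.442 × 44.01 = 63.46 g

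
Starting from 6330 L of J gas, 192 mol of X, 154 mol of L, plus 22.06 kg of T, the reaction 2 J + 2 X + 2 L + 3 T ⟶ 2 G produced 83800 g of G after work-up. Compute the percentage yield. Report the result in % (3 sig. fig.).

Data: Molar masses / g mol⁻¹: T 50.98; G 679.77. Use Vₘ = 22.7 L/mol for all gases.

n(J) = 6330 / 22.7 = 278.9 mol
n(X) = 192.0 mol
n(L) = 154.0 mol
n(T) = 22.06×1000 / 50.98 = 432.7 mol
n/ν for J = 278.9/2 = 139.5
n/ν for X = 192.0/2 = 96.00
n/ν for L = 154.0/2 = 77.00
n/ν for T = 432.7/3 = 144.2
Smallest n/ν is L → limiting reagent.
theoretical n(G) = (2/2) × 154.0 = 154.0 mol → 104700 g
% yield = 83800 / 104700 × 100 = 80.04 %

80.0 %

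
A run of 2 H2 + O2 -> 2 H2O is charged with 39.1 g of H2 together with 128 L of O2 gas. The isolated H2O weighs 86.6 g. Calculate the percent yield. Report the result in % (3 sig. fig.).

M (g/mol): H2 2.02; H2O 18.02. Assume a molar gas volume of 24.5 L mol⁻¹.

n(H2) = 39.10 / 2.02 = 19.36 mol
n(O2) = 128.0 / 24.5 = 5.224 mol
n/ν for H2 = 19.36/2 = 9.680
n/ν for O2 = 5.224/1 = 5.224
Smallest n/ν is O2 → limiting reagent.
theoretical n(H2O) = (2/1) × 5.224 = 10.45 mol → 188.3 g
% yield = 86.6 / 188.3 × 100 = 45.99 %

46.0 %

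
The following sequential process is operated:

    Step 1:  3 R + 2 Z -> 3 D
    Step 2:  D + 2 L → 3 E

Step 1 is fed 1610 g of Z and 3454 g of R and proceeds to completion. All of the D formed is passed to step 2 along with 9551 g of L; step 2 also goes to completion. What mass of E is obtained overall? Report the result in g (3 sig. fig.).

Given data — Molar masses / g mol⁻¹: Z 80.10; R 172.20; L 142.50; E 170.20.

Step 1:
n(Z) = 1610 / 80.10 = 20.10 mol
n(R) = 3454 / 172.20 = 20.06 mol
n/ν for Z = 20.10/2 = 10.05
n/ν for R = 20.06/3 = 6.687
Smallest n/ν is R → limiting reagent.
n(D) produced = (3/3) × 20.06 = 20.06 mol
Step 2:
n(D) available = 20.06 mol
n(L) = 9551 / 142.50 = 67.02 mol
n/ν for D = 20.06/1 = 20.06
n/ν for L = 67.02/2 = 33.51
Smallest n/ν is D → limiting reagent.
n(E) = (3/1) × 20.06 = 60.18 mol
mass = 60.18 × 170.20 = 10240 g

10200 g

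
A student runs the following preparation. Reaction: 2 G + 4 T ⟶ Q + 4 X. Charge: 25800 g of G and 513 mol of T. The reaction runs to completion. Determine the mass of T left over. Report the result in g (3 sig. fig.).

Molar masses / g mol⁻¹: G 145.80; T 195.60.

31100 g

n(G) = 25800 / 145.80 = 177.0 mol
n(T) = 513.0 mol
n/ν for G = 177.0/2 = 88.50
n/ν for T = 513.0/4 = 128.3
Smallest n/ν is G → limiting reagent.
T consumed = (4/2) × 177.0 = 354.0 mol
T remaining = 513.0 − 354.0 = 159.0 mol
mass = 159.0 × 195.60 = 31100 g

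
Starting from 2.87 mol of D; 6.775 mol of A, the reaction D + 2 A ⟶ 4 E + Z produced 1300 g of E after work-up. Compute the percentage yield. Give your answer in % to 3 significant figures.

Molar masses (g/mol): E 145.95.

n(D) = 2.870 mol
n(A) = 6.775 mol
n/ν for D = 2.870/1 = 2.870
n/ν for A = 6.775/2 = 3.388
Smallest n/ν is D → limiting reagent.
theoretical n(E) = (4/1) × 2.870 = 11.48 mol → 1676 g
% yield = 1300 / 1676 × 100 = 77.57 %

77.6 %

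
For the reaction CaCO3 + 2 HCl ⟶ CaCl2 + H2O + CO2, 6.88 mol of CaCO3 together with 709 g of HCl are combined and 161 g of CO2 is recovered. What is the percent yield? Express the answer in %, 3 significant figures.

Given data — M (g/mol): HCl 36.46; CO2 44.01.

53.2 %

n(CaCO3) = 6.880 mol
n(HCl) = 709.0 / 36.46 = 19.45 mol
n/ν for CaCO3 = 6.880/1 = 6.880
n/ν for HCl = 19.45/2 = 9.725
Smallest n/ν is CaCO3 → limiting reagent.
theoretical n(CO2) = (1/1) × 6.880 = 6.880 mol → 302.8 g
% yield = 161 / 302.8 × 100 = 53.17 %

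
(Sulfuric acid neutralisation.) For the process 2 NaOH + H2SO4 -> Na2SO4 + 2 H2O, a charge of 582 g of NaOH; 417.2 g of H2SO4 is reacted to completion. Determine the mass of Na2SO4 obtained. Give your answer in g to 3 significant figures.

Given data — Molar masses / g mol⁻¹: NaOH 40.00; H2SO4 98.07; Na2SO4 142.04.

604 g

n(NaOH) = 582.0 / 40.00 = 14.55 mol
n(H2SO4) = 417.2 / 98.07 = 4.254 mol
n/ν → NaOH: 7.275, H2SO4: 4.254; H2SO4 is limiting.
n(Na2SO4) = (1/1) × 4.254 = 4.254 mol
mass = 4.254 × 142.04 = 604.2 g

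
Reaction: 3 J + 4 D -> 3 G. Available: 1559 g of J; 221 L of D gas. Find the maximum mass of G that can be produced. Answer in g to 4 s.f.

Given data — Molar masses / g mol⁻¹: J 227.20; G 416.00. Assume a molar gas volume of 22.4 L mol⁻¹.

2855 g

n(J) = 1559 / 227.20 = 6.862 mol
n(D) = 221.0 / 22.4 = 9.866 mol
n/ν for J = 6.862/3 = 2.287
n/ν for D = 9.866/4 = 2.467
Smallest n/ν is J → limiting reagent.
n(G) = (3/3) × 6.862 = 6.862 mol
mass = 6.862 × 416.00 = 2855 g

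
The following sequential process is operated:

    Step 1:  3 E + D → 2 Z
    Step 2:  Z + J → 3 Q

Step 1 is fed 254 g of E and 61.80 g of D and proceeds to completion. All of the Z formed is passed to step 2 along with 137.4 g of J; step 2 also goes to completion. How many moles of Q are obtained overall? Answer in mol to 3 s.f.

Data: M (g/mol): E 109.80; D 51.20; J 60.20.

4.63 mol

Step 1:
n(E) = 254.0 / 109.80 = 2.313 mol
n(D) = 61.80 / 51.20 = 1.207 mol
n/ν for E = 2.313/3 = 0.7710
n/ν for D = 1.207/1 = 1.207
Smallest n/ν is E → limiting reagent.
n(Z) produced = (2/3) × 2.313 = 1.542 mol
Step 2:
n(Z) available = 1.542 mol
n(J) = 137.4 / 60.20 = 2.282 mol
n/ν for Z = 1.542/1 = 1.542
n/ν for J = 2.282/1 = 2.282
Smallest n/ν is Z → limiting reagent.
n(Q) = (3/1) × 1.542 = 4.626 mol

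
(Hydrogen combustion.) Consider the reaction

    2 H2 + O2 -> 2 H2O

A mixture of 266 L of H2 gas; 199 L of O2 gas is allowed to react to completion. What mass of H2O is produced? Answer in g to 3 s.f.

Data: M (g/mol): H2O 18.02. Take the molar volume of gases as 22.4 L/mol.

n(H2) = 266.0 / 22.4 = 11.88 mol
n(O2) = 199.0 / 22.4 = 8.884 mol
n/ν for H2 = 11.88/2 = 5.940
n/ν for O2 = 8.884/1 = 8.884
Smallest n/ν is H2 → limiting reagent.
n(H2O) = (2/2) × 11.88 = 11.88 mol
mass = 11.88 × 18.02 = 214.1 g

214 g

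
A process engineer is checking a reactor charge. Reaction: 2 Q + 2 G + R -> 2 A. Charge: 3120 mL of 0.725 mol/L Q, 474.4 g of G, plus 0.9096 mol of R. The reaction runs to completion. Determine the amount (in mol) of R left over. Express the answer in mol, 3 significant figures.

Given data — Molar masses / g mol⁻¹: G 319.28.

0.167 mol

n(Q) = 0.725 × 3120/1000 = 2.262 mol
n(G) = 474.4 / 319.28 = 1.486 mol
n(R) = 0.9096 mol
n/ν for Q = 2.262/2 = 1.131
n/ν for G = 1.486/2 = 0.7430
n/ν for R = 0.9096/1 = 0.9096
Smallest n/ν is G → limiting reagent.
R consumed = (1/2) × 1.486 = 0.7430 mol
R remaining = 0.9096 − 0.7430 = 0.1666 mol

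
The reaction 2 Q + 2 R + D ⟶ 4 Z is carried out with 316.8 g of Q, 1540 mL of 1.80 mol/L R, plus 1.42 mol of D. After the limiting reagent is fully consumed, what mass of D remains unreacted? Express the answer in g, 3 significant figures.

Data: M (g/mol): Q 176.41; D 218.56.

n(Q) = 316.8 / 176.41 = 1.796 mol
n(R) = 1.80 × 1540/1000 = 2.772 mol
n(D) = 1.420 mol
n/ν → Q: 0.8980, R: 1.386, D: 1.420; Q is limiting.
D consumed = (1/2) × 1.796 = 0.8980 mol
D remaining = 1.420 − 0.8980 = 0.5220 mol
mass = 0.5220 × 218.56 = 114.1 g

114 g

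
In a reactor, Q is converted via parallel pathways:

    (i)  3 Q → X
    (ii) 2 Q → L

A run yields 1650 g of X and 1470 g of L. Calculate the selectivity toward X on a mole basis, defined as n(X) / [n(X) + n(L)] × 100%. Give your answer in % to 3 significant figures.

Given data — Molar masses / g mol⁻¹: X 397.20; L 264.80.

n(X) = 1650 / 397.20 = 4.154 mol
n(L) = 1470 / 264.80 = 5.551 mol
selectivity = 4.154/(4.154+5.551) × 100 = 42.80 %

42.8 %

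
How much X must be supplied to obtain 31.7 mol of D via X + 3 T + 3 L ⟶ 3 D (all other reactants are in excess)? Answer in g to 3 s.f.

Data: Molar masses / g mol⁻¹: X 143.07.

n(D) = 31.70 mol
n(X) = (1/3) × 31.70 = 10.57 mol
mass = 10.57 × 143.07 = 1512 g

1510 g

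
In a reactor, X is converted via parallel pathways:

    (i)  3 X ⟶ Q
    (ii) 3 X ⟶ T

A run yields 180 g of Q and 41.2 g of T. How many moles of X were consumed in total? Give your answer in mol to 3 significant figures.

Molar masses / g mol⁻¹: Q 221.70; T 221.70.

2.99 mol

n(Q) = 180 / 221.70 = 0.8119 mol
n(T) = 41.2 / 221.70 = 0.1858 mol
n(X) via (i) = (3/1)×0.8119 = 2.436 mol
n(X) via (ii) = (3/1)×0.1858 = 0.5574 mol
total n(X) = 2.436 + 0.5574 = 2.993 mol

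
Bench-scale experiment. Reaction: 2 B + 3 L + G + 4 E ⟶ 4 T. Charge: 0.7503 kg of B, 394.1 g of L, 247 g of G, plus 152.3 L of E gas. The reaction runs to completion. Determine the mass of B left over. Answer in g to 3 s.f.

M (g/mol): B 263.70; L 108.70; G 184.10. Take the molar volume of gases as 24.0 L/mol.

n(B) = 0.7503×1000 / 263.70 = 2.845 mol
n(L) = 394.1 / 108.70 = 3.626 mol
n(G) = 247.0 / 184.10 = 1.342 mol
n(E) = 152.3 / 24.0 = 6.346 mol
n/ν for B = 2.845/2 = 1.423
n/ν for L = 3.626/3 = 1.209
n/ν for G = 1.342/1 = 1.342
n/ν for E = 6.346/4 = 1.587
Smallest n/ν is L → limiting reagent.
B consumed = (2/3) × 3.626 = 2.417 mol
B remaining = 2.845 − 2.417 = 0.4280 mol
mass = 0.4280 × 263.70 = 112.9 g

113 g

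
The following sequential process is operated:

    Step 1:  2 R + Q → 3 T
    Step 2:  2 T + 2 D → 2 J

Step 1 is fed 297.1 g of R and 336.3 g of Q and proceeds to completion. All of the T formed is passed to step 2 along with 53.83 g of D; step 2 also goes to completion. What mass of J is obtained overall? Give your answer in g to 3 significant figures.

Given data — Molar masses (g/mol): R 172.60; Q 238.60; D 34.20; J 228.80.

Step 1:
n(R) = 297.1 / 172.60 = 1.721 mol
n(Q) = 336.3 / 238.60 = 1.409 mol
n/ν for R = 1.721/2 = 0.8605
n/ν for Q = 1.409/1 = 1.409
Smallest n/ν is R → limiting reagent.
n(T) produced = (3/2) × 1.721 = 2.582 mol
Step 2:
n(T) available = 2.582 mol
n(D) = 53.83 / 34.20 = 1.574 mol
n/ν for T = 2.582/2 = 1.291
n/ν for D = 1.574/2 = 0.7870
Smallest n/ν is D → limiting reagent.
n(J) = (2/2) × 1.574 = 1.574 mol
mass = 1.574 × 228.80 = 360.1 g

360 g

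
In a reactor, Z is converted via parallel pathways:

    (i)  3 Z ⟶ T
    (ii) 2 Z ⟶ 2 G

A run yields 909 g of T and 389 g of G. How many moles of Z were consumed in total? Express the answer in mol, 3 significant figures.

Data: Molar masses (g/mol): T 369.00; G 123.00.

10.6 mol

n(T) = 909 / 369.00 = 2.463 mol
n(G) = 389 / 123.00 = 3.163 mol
n(Z) via (i) = (3/1)×2.463 = 7.389 mol
n(Z) via (ii) = (2/2)×3.163 = 3.163 mol
total n(Z) = 7.389 + 3.163 = 10.55 mol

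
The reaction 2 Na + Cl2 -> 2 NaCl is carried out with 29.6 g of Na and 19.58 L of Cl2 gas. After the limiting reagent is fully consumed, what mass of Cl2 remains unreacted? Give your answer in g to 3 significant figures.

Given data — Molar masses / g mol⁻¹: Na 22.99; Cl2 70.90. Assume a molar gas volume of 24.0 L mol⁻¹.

n(Na) = 29.60 / 22.99 = 1.288 mol
n(Cl2) = 19.58 / 24.0 = 0.8158 mol
n/ν for Na = 1.288/2 = 0.6440
n/ν for Cl2 = 0.8158/1 = 0.8158
Smallest n/ν is Na → limiting reagent.
Cl2 consumed = (1/2) × 1.288 = 0.6440 mol
Cl2 remaining = 0.8158 − 0.6440 = 0.1718 mol
mass = 0.1718 × 70.90 = 12.18 g

12.2 g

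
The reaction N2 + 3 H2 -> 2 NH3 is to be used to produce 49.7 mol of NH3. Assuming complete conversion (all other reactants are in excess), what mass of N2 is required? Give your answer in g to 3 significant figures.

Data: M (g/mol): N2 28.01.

n(NH3) = 49.70 mol
n(N2) = (1/2) × 49.70 = 24.85 mol
mass = 24.85 × 28.01 = 696.0 g

696 g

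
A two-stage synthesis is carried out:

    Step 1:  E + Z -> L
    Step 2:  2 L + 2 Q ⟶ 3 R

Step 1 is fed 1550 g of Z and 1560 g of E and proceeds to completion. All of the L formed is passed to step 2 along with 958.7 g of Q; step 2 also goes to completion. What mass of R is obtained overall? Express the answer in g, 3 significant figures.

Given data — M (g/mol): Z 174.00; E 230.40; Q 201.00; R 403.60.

Step 1:
n(Z) = 1550 / 174.00 = 8.908 mol
n(E) = 1560 / 230.40 = 6.771 mol
n/ν for Z = 8.908/1 = 8.908
n/ν for E = 6.771/1 = 6.771
Smallest n/ν is E → limiting reagent.
n(L) produced = (1/1) × 6.771 = 6.771 mol
Step 2:
n(L) available = 6.771 mol
n(Q) = 958.7 / 201.00 = 4.770 mol
n/ν for L = 6.771/2 = 3.386
n/ν for Q = 4.770/2 = 2.385
Smallest n/ν is Q → limiting reagent.
n(R) = (3/2) × 4.770 = 7.155 mol
mass = 7.155 × 403.60 = 2888 g

2890 g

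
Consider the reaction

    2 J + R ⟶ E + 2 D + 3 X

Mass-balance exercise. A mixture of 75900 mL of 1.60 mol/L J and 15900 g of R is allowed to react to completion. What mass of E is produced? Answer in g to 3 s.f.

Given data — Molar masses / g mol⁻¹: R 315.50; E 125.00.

n(J) = 1.60 × 75900/1000 = 121.4 mol
n(R) = 15900 / 315.50 = 50.40 mol
n/ν for J = 121.4/2 = 60.70
n/ν for R = 50.40/1 = 50.40
Smallest n/ν is R → limiting reagent.
n(E) = (1/1) × 50.40 = 50.40 mol
mass = 50.40 × 125.00 = 6300 g

6300 g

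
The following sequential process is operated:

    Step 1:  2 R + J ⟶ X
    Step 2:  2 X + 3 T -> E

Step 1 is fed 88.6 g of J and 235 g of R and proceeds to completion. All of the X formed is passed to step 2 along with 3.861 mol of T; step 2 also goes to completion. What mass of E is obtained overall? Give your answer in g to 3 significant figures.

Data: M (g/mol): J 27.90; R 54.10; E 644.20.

700 g

Step 1:
n(J) = 88.60 / 27.90 = 3.176 mol
n(R) = 235.0 / 54.10 = 4.344 mol
n/ν for J = 3.176/1 = 3.176
n/ν for R = 4.344/2 = 2.172
Smallest n/ν is R → limiting reagent.
n(X) produced = (1/2) × 4.344 = 2.172 mol
Step 2:
n(X) available = 2.172 mol
n(T) = 3.861 mol
n/ν for X = 2.172/2 = 1.086
n/ν for T = 3.861/3 = 1.287
Smallest n/ν is X → limiting reagent.
n(E) = (1/2) × 2.172 = 1.086 mol
mass = 1.086 × 644.20 = 699.6 g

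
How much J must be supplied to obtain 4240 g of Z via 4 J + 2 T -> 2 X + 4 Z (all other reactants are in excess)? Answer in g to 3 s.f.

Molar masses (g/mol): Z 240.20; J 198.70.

3510 g

n(Z) = 4240 / 240.20 = 17.65 mol
n(J) = (4/4) × 17.65 = 17.65 mol
mass = 17.65 × 198.70 = 3507 g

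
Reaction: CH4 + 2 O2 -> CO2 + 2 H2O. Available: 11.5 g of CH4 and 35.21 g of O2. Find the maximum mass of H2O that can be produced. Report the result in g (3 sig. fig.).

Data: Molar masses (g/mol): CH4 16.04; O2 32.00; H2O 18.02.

19.8 g

n(CH4) = 11.50 / 16.04 = 0.7170 mol
n(O2) = 35.21 / 32.00 = 1.100 mol
n/ν for CH4 = 0.7170/1 = 0.7170
n/ν for O2 = 1.100/2 = 0.5500
Smallest n/ν is O2 → limiting reagent.
n(H2O) = (2/2) × 1.100 = 1.100 mol
mass = 1.100 × 18.02 = 19.82 g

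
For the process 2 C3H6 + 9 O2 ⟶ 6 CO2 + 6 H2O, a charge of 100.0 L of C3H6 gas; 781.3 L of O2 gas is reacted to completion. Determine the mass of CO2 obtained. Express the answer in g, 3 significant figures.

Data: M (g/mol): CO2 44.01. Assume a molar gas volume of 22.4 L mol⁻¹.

589 g

n(C3H6) = 100.0 / 22.4 = 4.464 mol
n(O2) = 781.3 / 22.4 = 34.88 mol
n/ν → C3H6: 2.232, O2: 3.876; C3H6 is limiting.
n(CO2) = (6/2) × 4.464 = 13.39 mol
mass = 13.39 × 44.01 = 589.3 g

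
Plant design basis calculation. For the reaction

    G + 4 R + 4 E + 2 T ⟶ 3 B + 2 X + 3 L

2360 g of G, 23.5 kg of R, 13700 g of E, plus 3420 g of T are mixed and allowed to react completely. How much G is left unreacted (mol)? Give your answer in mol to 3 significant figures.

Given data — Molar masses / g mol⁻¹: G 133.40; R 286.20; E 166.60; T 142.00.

n(G) = 2360 / 133.40 = 17.69 mol
n(R) = 23.50×1000 / 286.20 = 82.11 mol
n(E) = 13700 / 166.60 = 82.23 mol
n(T) = 3420 / 142.00 = 24.08 mol
n/ν for G = 17.69/1 = 17.69
n/ν for R = 82.11/4 = 20.53
n/ν for E = 82.23/4 = 20.56
n/ν for T = 24.08/2 = 12.04
Smallest n/ν is T → limiting reagent.
G consumed = (1/2) × 24.08 = 12.04 mol
G remaining = 17.69 − 12.04 = 5.650 mol

5.65 mol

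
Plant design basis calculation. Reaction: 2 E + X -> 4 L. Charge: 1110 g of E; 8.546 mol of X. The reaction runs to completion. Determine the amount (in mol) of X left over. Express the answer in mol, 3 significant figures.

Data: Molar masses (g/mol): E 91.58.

2.49 mol

n(E) = 1110 / 91.58 = 12.12 mol
n(X) = 8.546 mol
n/ν for E = 12.12/2 = 6.060
n/ν for X = 8.546/1 = 8.546
Smallest n/ν is E → limiting reagent.
X consumed = (1/2) × 12.12 = 6.060 mol
X remaining = 8.546 − 6.060 = 2.486 mol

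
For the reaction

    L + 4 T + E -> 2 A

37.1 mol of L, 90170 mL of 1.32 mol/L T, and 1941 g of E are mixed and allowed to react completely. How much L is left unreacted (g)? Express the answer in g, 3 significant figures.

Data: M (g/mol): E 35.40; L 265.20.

n(L) = 37.10 mol
n(T) = 1.32 × 90170/1000 = 119.0 mol
n(E) = 1941 / 35.40 = 54.83 mol
n/ν → L: 37.10, T: 29.75, E: 54.83; T is limiting.
L consumed = (1/4) × 119.0 = 29.75 mol
L remaining = 37.10 − 29.75 = 7.350 mol
mass = 7.350 × 265.20 = 1949 g

1950 g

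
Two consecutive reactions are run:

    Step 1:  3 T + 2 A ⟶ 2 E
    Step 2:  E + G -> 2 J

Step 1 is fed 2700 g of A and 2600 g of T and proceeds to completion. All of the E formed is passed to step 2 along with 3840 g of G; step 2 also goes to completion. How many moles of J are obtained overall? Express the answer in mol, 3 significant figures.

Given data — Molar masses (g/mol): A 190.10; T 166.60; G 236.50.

Step 1:
n(A) = 2700 / 190.10 = 14.20 mol
n(T) = 2600 / 166.60 = 15.61 mol
n/ν for A = 14.20/2 = 7.100
n/ν for T = 15.61/3 = 5.203
Smallest n/ν is T → limiting reagent.
n(E) produced = (2/3) × 15.61 = 10.41 mol
Step 2:
n(E) available = 10.41 mol
n(G) = 3840 / 236.50 = 16.24 mol
n/ν for E = 10.41/1 = 10.41
n/ν for G = 16.24/1 = 16.24
Smallest n/ν is E → limiting reagent.
n(J) = (2/1) × 10.41 = 20.82 mol

20.8 mol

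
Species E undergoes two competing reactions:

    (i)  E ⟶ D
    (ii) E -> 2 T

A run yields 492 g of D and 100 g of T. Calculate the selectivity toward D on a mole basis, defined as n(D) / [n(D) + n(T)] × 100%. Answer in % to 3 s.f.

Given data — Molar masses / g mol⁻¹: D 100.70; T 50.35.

n(D) = 492 / 100.70 = 4.886 mol
n(T) = 100 / 50.35 = 1.986 mol
selectivity = 4.886/(4.886+1.986) × 100 = 71.10 %

71.1 %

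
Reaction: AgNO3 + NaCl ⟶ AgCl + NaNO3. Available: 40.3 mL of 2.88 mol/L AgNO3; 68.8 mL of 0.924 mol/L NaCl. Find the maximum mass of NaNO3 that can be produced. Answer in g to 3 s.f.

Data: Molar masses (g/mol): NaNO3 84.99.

5.40 g

n(AgNO3) = 2.88 × 40.30/1000 = 0.1161 mol
n(NaCl) = 0.924 × 68.80/1000 = 0.06357 mol
n/ν → AgNO3: 0.1161, NaCl: 0.06357; NaCl is limiting.
n(NaNO3) = (1/1) × 0.06357 = 0.06357 mol
mass = 0.06357 × 84.99 = 5.403 g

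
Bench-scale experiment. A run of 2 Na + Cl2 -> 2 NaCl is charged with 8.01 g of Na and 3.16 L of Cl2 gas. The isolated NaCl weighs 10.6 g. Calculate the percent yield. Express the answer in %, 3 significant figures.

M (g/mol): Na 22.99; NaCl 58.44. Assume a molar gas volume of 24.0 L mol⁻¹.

n(Na) = 8.010 / 22.99 = 0.3484 mol
n(Cl2) = 3.160 / 24.0 = 0.1317 mol
n/ν for Na = 0.3484/2 = 0.1742
n/ν for Cl2 = 0.1317/1 = 0.1317
Smallest n/ν is Cl2 → limiting reagent.
theoretical n(NaCl) = (2/1) × 0.1317 = 0.2634 mol → 15.39 g
% yield = 10.6 / 15.39 × 100 = 68.88 %

68.9 %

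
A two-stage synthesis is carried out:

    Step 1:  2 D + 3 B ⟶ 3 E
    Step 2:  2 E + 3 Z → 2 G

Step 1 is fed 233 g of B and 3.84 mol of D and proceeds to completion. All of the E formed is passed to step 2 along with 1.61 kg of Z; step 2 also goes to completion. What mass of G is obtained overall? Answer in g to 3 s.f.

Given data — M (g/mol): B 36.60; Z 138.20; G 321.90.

Step 1:
n(B) = 233.0 / 36.60 = 6.366 mol
n(D) = 3.840 mol
n/ν → B: 2.122, D: 1.920; D is limiting.
n(E) produced = (3/2) × 3.840 = 5.760 mol
Step 2:
n(E) available = 5.760 mol
n(Z) = 1.610×1000 / 138.20 = 11.65 mol
n/ν → E: 2.880, Z: 3.883; E is limiting.
n(G) = (2/2) × 5.760 = 5.760 mol
mass = 5.760 × 321.90 = 1854 g

1850 g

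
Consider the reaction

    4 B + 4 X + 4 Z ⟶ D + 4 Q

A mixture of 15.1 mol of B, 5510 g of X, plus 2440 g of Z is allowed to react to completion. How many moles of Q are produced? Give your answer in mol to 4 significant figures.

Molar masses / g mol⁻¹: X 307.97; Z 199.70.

12.22 mol

n(B) = 15.10 mol
n(X) = 5510 / 307.97 = 17.89 mol
n(Z) = 2440 / 199.70 = 12.22 mol
n/ν for B = 15.10/4 = 3.775
n/ν for X = 17.89/4 = 4.473
n/ν for Z = 12.22/4 = 3.055
Smallest n/ν is Z → limiting reagent.
n(Q) = (4/4) × 12.22 = 12.22 mol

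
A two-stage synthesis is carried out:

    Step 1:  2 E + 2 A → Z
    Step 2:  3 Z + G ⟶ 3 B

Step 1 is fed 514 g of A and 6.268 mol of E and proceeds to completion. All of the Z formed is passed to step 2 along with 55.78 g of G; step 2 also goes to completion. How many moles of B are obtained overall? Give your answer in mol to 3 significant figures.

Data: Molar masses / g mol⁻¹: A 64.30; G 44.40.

3.13 mol

Step 1:
n(A) = 514.0 / 64.30 = 7.994 mol
n(E) = 6.268 mol
n/ν for A = 7.994/2 = 3.997
n/ν for E = 6.268/2 = 3.134
Smallest n/ν is E → limiting reagent.
n(Z) produced = (1/2) × 6.268 = 3.134 mol
Step 2:
n(Z) available = 3.134 mol
n(G) = 55.78 / 44.40 = 1.256 mol
n/ν for Z = 3.134/3 = 1.045
n/ν for G = 1.256/1 = 1.256
Smallest n/ν is Z → limiting reagent.
n(B) = (3/3) × 3.134 = 3.134 mol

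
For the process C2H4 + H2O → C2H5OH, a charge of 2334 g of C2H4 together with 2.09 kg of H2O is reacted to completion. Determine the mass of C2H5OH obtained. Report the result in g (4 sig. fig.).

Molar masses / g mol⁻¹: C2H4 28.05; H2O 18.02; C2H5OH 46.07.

3833 g

n(C2H4) = 2334 / 28.05 = 83.21 mol
n(H2O) = 2.090×1000 / 18.02 = 116.0 mol
n/ν → C2H4: 83.21, H2O: 116.0; C2H4 is limiting.
n(C2H5OH) = (1/1) × 83.21 = 83.21 mol
mass = 83.21 × 46.07 = 3833 g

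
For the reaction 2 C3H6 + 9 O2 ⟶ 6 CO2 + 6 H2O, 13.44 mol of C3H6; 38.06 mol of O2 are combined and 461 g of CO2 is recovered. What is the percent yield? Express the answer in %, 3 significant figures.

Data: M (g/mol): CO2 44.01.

41.3 %

n(C3H6) = 13.44 mol
n(O2) = 38.06 mol
n/ν for C3H6 = 13.44/2 = 6.720
n/ν for O2 = 38.06/9 = 4.229
Smallest n/ν is O2 → limiting reagent.
theoretical n(CO2) = (6/9) × 38.06 = 25.37 mol → 1117 g
% yield = 461 / 1117 × 100 = 41.27 %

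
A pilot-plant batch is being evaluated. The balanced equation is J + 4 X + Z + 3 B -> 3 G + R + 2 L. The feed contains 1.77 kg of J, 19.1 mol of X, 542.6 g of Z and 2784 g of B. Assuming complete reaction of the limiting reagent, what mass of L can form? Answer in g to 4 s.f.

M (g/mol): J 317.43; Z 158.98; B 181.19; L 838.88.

n(J) = 1.770×1000 / 317.43 = 5.576 mol
n(X) = 19.10 mol
n(Z) = 542.6 / 158.98 = 3.413 mol
n(B) = 2784 / 181.19 = 15.37 mol
n/ν for J = 5.576/1 = 5.576
n/ν for X = 19.10/4 = 4.775
n/ν for Z = 3.413/1 = 3.413
n/ν for B = 15.37/3 = 5.123
Smallest n/ν is Z → limiting reagent.
n(L) = (2/1) × 3.413 = 6.826 mol
mass = 6.826 × 838.88 = 5726 g

5726 g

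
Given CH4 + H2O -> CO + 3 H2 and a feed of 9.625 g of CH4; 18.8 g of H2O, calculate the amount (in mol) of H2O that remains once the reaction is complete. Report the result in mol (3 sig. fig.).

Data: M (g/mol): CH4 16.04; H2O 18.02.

0.443 mol

n(CH4) = 9.625 / 16.04 = 0.6001 mol
n(H2O) = 18.80 / 18.02 = 1.043 mol
n/ν for CH4 = 0.6001/1 = 0.6001
n/ν for H2O = 1.043/1 = 1.043
Smallest n/ν is CH4 → limiting reagent.
H2O consumed = (1/1) × 0.6001 = 0.6001 mol
H2O remaining = 1.043 − 0.6001 = 0.4429 mol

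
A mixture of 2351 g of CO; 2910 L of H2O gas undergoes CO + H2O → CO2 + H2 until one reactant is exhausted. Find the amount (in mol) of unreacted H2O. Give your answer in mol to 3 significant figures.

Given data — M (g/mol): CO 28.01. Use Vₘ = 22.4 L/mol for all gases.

n(CO) = 2351 / 28.01 = 83.93 mol
n(H2O) = 2910 / 22.4 = 129.9 mol
n/ν → CO: 83.93, H2O: 129.9; CO is limiting.
H2O consumed = (1/1) × 83.93 = 83.93 mol
H2O remaining = 129.9 − 83.93 = 45.97 mol

46.0 mol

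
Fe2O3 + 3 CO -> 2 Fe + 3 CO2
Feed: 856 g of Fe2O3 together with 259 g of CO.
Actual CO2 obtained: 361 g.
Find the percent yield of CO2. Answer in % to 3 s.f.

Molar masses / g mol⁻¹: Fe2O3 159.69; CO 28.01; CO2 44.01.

88.7 %

n(Fe2O3) = 856.0 / 159.69 = 5.360 mol
n(CO) = 259.0 / 28.01 = 9.247 mol
n/ν → Fe2O3: 5.360, CO: 3.082; CO is limiting.
theoretical n(CO2) = (3/3) × 9.247 = 9.247 mol → 407.0 g
% yield = 361 / 407.0 × 100 = 88.70 %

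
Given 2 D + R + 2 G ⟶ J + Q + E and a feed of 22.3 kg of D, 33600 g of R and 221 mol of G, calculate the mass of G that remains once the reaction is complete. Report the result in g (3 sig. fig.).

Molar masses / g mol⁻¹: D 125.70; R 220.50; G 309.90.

13500 g

n(D) = 22.30×1000 / 125.70 = 177.4 mol
n(R) = 33600 / 220.50 = 152.4 mol
n(G) = 221.0 mol
n/ν for D = 177.4/2 = 88.70
n/ν for R = 152.4/1 = 152.4
n/ν for G = 221.0/2 = 110.5
Smallest n/ν is D → limiting reagent.
G consumed = (2/2) × 177.4 = 177.4 mol
G remaining = 221.0 − 177.4 = 43.60 mol
mass = 43.60 × 309.90 = 13510 g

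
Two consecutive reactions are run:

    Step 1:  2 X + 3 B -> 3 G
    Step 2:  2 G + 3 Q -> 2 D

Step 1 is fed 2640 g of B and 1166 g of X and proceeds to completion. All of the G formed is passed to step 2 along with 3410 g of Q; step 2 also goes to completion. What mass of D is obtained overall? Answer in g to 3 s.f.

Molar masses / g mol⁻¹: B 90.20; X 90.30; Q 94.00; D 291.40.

5640 g

Step 1:
n(B) = 2640 / 90.20 = 29.27 mol
n(X) = 1166 / 90.30 = 12.91 mol
n/ν for B = 29.27/3 = 9.757
n/ν for X = 12.91/2 = 6.455
Smallest n/ν is X → limiting reagent.
n(G) produced = (3/2) × 12.91 = 19.37 mol
Step 2:
n(G) available = 19.37 mol
n(Q) = 3410 / 94.00 = 36.28 mol
n/ν for G = 19.37/2 = 9.685
n/ν for Q = 36.28/3 = 12.09
Smallest n/ν is G → limiting reagent.
n(D) = (2/2) × 19.37 = 19.37 mol
mass = 19.37 × 291.40 = 5644 g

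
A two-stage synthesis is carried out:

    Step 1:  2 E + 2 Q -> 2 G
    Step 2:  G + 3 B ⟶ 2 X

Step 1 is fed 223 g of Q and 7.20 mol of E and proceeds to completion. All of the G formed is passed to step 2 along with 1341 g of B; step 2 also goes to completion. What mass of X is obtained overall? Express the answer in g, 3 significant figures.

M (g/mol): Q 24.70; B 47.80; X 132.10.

Step 1:
n(Q) = 223.0 / 24.70 = 9.028 mol
n(E) = 7.200 mol
n/ν for Q = 9.028/2 = 4.514
n/ν for E = 7.200/2 = 3.600
Smallest n/ν is E → limiting reagent.
n(G) produced = (2/2) × 7.200 = 7.200 mol
Step 2:
n(G) available = 7.200 mol
n(B) = 1341 / 47.80 = 28.05 mol
n/ν for G = 7.200/1 = 7.200
n/ν for B = 28.05/3 = 9.350
Smallest n/ν is G → limiting reagent.
n(X) = (2/1) × 7.200 = 14.40 mol
mass = 14.40 × 132.10 = 1902 g

1900 g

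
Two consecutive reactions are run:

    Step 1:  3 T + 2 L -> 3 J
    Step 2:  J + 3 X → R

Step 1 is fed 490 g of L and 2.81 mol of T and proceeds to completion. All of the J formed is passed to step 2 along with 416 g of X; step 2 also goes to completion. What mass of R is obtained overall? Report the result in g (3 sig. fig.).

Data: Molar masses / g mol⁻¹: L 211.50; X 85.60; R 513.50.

832 g

Step 1:
n(L) = 490.0 / 211.50 = 2.317 mol
n(T) = 2.810 mol
n/ν for L = 2.317/2 = 1.159
n/ν for T = 2.810/3 = 0.9367
Smallest n/ν is T → limiting reagent.
n(J) produced = (3/3) × 2.810 = 2.810 mol
Step 2:
n(J) available = 2.810 mol
n(X) = 416.0 / 85.60 = 4.860 mol
n/ν for J = 2.810/1 = 2.810
n/ν for X = 4.860/3 = 1.620
Smallest n/ν is X → limiting reagent.
n(R) = (1/3) × 4.860 = 1.620 mol
mass = 1.620 × 513.50 = 831.9 g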